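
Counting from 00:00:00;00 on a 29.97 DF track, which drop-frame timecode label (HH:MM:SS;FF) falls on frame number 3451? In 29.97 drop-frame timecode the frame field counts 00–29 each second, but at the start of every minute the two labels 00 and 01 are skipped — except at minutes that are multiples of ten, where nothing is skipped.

Each 10-minute DF block holds 10 × 60 × 30 − 9 × 2 = 17982 frames. 3451 ÷ 17982 → 0 full blocks, remainder 3451.
Within the partial block the first minute is 1800 frames and each further minute 1798, so 1 further minute boundary passed. Total skipped labels = 18 × 0 + 2 × 1 = 2.
Non-drop label index = 3451 + 2 = 3453; at 30 labels/s that is 00:01:55:03, i.e. DF 00:01:55;03.

00:01:55;03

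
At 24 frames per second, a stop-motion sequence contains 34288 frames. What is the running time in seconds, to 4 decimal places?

1428.6667 seconds

Running time = 34288 × 1/24 = 4286/3 s ≈ 1428.6667 s.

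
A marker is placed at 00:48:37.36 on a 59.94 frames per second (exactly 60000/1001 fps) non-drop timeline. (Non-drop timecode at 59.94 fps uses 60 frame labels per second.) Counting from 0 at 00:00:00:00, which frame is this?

175056

Total seconds to the label: (0 × 3600 + 48 × 60 + 37) = 2917.
Frame index = 2917 × 60 + 36 = 175056.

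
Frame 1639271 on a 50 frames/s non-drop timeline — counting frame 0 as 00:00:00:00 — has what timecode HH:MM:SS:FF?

1639271 ÷ 50 = 32785 full seconds, remainder 21 frames.
32785 s = 9 h 6 min 25 s.
Timecode: 09:06:25:21.

09:06:25:21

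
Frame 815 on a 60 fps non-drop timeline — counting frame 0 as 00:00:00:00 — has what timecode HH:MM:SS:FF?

00:00:13:35

815 ÷ 60 = 13 full seconds, remainder 35 frames.
13 s = 0 h 0 min 13 s.
Timecode: 00:00:13:35.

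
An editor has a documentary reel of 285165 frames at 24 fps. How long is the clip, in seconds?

Running time = 285165 / (24) = 11881.875 s.

11881.875 seconds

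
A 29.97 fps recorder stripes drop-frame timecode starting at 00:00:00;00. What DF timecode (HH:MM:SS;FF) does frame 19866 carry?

00:11:02;26

Ten DF minutes hold 17982 frames, so frame 19866 lies in block 1 (frames 17982–35963) with 1884 frames into that block.
The block's first minute is 1800 frames and the rest 1798 each; 1884 frames reaches minute 1, so 1 × 18 + 1 × 2 = 20 labels have been skipped so far.
Adding those back, label number 19866 + 20 = 19886 at 30 labels/s is 662 s + 26 f = 0 h 11 min 2 s frame 26, i.e. 00:11:02;26.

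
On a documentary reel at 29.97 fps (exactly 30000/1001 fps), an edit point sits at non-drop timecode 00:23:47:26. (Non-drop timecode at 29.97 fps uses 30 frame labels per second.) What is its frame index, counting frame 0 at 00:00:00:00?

42836

Total seconds to the label: (0 × 3600 + 23 × 60 + 47) = 1427.
Frame index = 1427 × 30 + 26 = 42836.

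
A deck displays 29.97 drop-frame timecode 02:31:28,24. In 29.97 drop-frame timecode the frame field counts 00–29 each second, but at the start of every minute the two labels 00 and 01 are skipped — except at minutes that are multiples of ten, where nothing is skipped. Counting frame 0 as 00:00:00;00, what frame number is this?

As if non-drop at 30 labels/s: (2 × 3600 + 31 × 60 + 28) × 30 + 24 = 272664.
Minute boundaries passed: 151; those not divisible by 10: 151 − 15 = 136; dropped labels = 2 × 136 = 272.
Actual frame index = 272664 − 272 = 272392.

272392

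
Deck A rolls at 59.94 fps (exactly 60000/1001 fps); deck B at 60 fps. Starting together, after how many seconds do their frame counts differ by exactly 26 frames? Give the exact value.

13013/30 seconds

The gap grows by |60 − 60000/1001| = 60/1001 frames per second.
Time for a 26-frame gap: 26 ÷ (60/1001) = 13013/30 s.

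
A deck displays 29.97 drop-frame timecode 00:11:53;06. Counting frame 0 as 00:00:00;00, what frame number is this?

As if non-drop at 30 labels/s: (0 × 3600 + 11 × 60 + 53) × 30 + 6 = 21396.
Minute boundaries passed: 11; those not divisible by 10: 11 − 1 = 10; dropped labels = 2 × 10 = 20.
Actual frame index = 21396 − 20 = 21376.

21376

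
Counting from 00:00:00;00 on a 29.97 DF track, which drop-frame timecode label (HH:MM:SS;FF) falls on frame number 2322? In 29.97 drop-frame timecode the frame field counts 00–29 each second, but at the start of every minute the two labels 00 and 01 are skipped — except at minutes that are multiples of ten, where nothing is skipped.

Each 10-minute DF block holds 10 × 60 × 30 − 9 × 2 = 17982 frames. 2322 ÷ 17982 → 0 full blocks, remainder 2322.
Within the partial block the first minute is 1800 frames and each further minute 1798, so 1 further minute boundary passed. Total skipped labels = 18 × 0 + 2 × 1 = 2.
Non-drop label index = 2322 + 2 = 2324; at 30 labels/s that is 00:01:17:14, i.e. DF 00:01:17;14.

00:01:17;14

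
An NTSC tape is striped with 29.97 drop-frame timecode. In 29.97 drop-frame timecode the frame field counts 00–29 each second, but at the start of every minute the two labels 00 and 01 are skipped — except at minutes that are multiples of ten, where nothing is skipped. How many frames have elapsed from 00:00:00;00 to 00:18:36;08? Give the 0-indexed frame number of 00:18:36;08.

Complete 10-minute blocks: 1, each 17982 frames → 17982.
Remaining 8 whole minutes in the current block: 1800 + 7 × 1798 = 14386 frames.
Within the current minute: 36 × 30 + 8 − 2 = 1086 (labels ;00/;01 skipped at this minute). Total = 17982 + 14386 + 1086 = 33454.

33454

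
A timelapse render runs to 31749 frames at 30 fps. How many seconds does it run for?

Running time = 31749 / (30) = 1058.3 s.

1058.3 seconds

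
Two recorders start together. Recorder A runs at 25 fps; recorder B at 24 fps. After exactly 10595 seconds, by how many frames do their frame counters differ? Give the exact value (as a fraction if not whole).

10595 frames

A emits 25 × 10595 = 264875 frames; B emits 24 × 10595 = 254280.
Difference = 10595 frames; B is behind A.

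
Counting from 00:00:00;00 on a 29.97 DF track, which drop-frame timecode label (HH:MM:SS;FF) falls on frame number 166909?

01:32:49;05

Each 10-minute DF block holds 10 × 60 × 30 − 9 × 2 = 17982 frames. 166909 ÷ 17982 → 9 full blocks, remainder 5071.
Within the partial block the first minute is 1800 frames and each further minute 1798, so 2 further minute boundaries passed. Total skipped labels = 18 × 9 + 2 × 2 = 166.
Non-drop label index = 166909 + 166 = 167075; at 30 labels/s that is 01:32:49:05, i.e. DF 01:32:49;05.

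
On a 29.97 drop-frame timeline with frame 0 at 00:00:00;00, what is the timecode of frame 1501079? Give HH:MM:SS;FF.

13:54:46;01

Each 10-minute DF block holds 10 × 60 × 30 − 9 × 2 = 17982 frames. 1501079 ÷ 17982 → 83 full blocks, remainder 8573.
Within the partial block the first minute is 1800 frames and each further minute 1798, so 4 further minute boundaries passed. Total skipped labels = 18 × 83 + 2 × 4 = 1502.
Non-drop label index = 1501079 + 1502 = 1502581; at 30 labels/s that is 13:54:46:01, i.e. DF 13:54:46;01.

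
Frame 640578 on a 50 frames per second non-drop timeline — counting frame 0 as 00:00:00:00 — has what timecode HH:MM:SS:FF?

640578 ÷ 50 = 12811 full seconds, remainder 28 frames.
12811 s = 3 h 33 min 31 s.
Timecode: 03:33:31:28.

03:33:31:28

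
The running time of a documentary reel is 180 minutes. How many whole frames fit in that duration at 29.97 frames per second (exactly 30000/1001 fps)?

323676 frames

180 min = 10800 s.
Frames = 10800 × 30000/1001 = 324000000/1001 ≈ 323676.3237.
Complete frames: 323676.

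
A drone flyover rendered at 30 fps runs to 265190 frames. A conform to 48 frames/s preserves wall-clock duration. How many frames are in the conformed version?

Target frames = source frames × (target rate / source rate) = 265190 × (48)/(30) = 265190 × 8/5 = 424304.

424304 frames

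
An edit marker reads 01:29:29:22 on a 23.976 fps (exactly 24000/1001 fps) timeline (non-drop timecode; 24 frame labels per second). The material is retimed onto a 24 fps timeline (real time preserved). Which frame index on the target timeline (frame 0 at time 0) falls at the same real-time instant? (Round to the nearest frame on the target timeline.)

frame 129007

Source frame index: (1×3600 + 29×60 + 29) × 24 + 22 = 128878.
Real time: 128878 / (24000/1001) = 64503439/12000 s.
Target frame: (64503439/12000) × (24) = 64503439/500 ≈ 129006.878 → 129007.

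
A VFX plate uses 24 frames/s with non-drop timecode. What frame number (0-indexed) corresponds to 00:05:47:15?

frame 8343

Total seconds to the label: (0 × 3600 + 5 × 60 + 47) = 347.
Frame index = 347 × 24 + 15 = 8343.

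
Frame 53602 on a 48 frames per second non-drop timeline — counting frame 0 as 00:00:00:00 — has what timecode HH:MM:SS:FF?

00:18:36:34

53602 ÷ 48 = 1116 full seconds, remainder 34 frames.
1116 s = 0 h 18 min 36 s.
Timecode: 00:18:36:34.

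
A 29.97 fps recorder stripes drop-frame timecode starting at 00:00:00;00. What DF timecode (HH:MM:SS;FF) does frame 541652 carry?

Ten DF minutes hold 17982 frames, so frame 541652 lies in block 30 (frames 539460–557441) with 2192 frames into that block.
The block's first minute is 1800 frames and the rest 1798 each; 2192 frames reaches minute 1, so 30 × 18 + 1 × 2 = 542 labels have been skipped so far.
Adding those back, label number 541652 + 542 = 542194 at 30 labels/s is 18073 s + 4 f = 5 h 1 min 13 s frame 4, i.e. 05:01:13;04.

05:01:13;04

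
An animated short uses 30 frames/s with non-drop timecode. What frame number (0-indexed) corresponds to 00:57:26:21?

Total seconds to the label: (0 × 3600 + 57 × 60 + 26) = 3446.
Frame index = 3446 × 30 + 21 = 103401.

103401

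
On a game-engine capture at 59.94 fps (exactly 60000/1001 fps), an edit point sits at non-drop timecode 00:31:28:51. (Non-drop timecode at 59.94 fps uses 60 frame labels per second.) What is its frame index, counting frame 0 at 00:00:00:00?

frame 113331

Total seconds to the label: (0 × 3600 + 31 × 60 + 28) = 1888.
Frame index = 1888 × 60 + 51 = 113331.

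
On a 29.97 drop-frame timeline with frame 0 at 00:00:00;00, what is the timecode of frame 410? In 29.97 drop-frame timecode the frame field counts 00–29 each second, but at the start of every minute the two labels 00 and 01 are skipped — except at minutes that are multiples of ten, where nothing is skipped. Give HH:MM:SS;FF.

Each 10-minute DF block holds 10 × 60 × 30 − 9 × 2 = 17982 frames. 410 ÷ 17982 → 0 full blocks, remainder 410.
Within the partial block the first minute is 1800 frames and each further minute 1798, so 0 further minute boundaries passed. Total skipped labels = 18 × 0 + 2 × 0 = 0.
Non-drop label index = 410 + 0 = 410; at 30 labels/s that is 00:00:13:20, i.e. DF 00:00:13;20.

00:00:13;20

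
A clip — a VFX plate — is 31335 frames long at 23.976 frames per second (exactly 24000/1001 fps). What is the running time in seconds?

Running time = 31335 / (24000/1001) = 1306.930625 s.

1306.930625 seconds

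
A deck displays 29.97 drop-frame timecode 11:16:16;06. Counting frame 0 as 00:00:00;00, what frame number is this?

1216068

As if non-drop at 30 labels/s: (11 × 3600 + 16 × 60 + 16) × 30 + 6 = 1217286.
Minute boundaries passed: 676; those not divisible by 10: 676 − 67 = 609; dropped labels = 2 × 609 = 1218.
Actual frame index = 1217286 − 1218 = 1216068.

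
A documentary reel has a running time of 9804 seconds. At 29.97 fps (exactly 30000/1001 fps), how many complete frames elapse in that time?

Frames = 9804 × 30000/1001 = 294120000/1001 ≈ 293826.1738.
Complete frames: 293826.

293826 frames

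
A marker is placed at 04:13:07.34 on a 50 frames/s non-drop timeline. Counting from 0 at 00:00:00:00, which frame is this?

Total seconds to the label: (4 × 3600 + 13 × 60 + 7) = 15187.
Frame index = 15187 × 50 + 34 = 759384.

759384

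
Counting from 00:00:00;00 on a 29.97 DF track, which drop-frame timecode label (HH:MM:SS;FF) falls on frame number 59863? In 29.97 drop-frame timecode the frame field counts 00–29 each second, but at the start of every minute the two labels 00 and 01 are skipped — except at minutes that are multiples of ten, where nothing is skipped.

Ten DF minutes hold 17982 frames, so frame 59863 lies in block 3 (frames 53946–71927) with 5917 frames into that block.
The block's first minute is 1800 frames and the rest 1798 each; 5917 frames reaches minute 3, so 3 × 18 + 3 × 2 = 60 labels have been skipped so far.
Adding those back, label number 59863 + 60 = 59923 at 30 labels/s is 1997 s + 13 f = 0 h 33 min 17 s frame 13, i.e. 00:33:17;13.

00:33:17;13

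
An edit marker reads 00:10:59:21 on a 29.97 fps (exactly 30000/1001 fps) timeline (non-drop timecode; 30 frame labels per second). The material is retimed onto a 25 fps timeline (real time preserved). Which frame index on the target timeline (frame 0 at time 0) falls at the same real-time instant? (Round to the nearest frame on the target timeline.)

Source frame index: (0×3600 + 10×60 + 59) × 30 + 21 = 19791.
Real time: 19791 / (30000/1001) = 6603597/10000 s.
Target frame: (6603597/10000) × (25) = 6603597/400 ≈ 16508.993 → 16509.

frame 16509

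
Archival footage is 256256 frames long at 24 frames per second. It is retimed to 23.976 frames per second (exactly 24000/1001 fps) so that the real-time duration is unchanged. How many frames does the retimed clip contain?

256000 frames

Target frames = source frames × (target rate / source rate) = 256256 × (24000/1001)/(24) = 256256 × 1000/1001 = 256000.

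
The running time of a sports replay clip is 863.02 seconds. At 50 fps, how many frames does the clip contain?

43151 frames

Frames = 863.02 × 50 = 43151.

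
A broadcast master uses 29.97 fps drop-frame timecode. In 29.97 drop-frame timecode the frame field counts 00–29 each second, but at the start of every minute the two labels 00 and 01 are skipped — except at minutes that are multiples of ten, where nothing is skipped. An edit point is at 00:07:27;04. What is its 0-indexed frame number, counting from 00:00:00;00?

Complete 10-minute blocks: 0, each 17982 frames → 0.
Remaining 7 whole minutes in the current block: 1800 + 6 × 1798 = 12588 frames.
Within the current minute: 27 × 30 + 4 − 2 = 812 (labels ;00/;01 skipped at this minute). Total = 0 + 12588 + 812 = 13400.

13400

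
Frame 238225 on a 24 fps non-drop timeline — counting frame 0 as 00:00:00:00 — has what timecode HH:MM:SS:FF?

238225 ÷ 24 = 9926 full seconds, remainder 1 frame.
9926 s = 2 h 45 min 26 s.
Timecode: 02:45:26:01.

02:45:26:01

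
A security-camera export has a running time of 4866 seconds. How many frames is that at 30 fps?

145980 frames

Frames = 4866 × 30 = 145980.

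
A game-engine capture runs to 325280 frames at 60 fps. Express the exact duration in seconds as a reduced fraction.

Running time = 325280 ÷ (60) = 325280 × 1/60 = 16264/3 s.

16264/3 seconds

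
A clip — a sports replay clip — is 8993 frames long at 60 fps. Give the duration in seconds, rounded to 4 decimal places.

Running time = 8993 × 1/60 = 8993/60 s ≈ 149.8833 s.

149.8833 seconds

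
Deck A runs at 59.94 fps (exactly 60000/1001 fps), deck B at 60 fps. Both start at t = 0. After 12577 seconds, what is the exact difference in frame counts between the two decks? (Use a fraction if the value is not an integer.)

A emits 60000/1001 × 12577 = 754620000/1001 frames; B emits 60 × 12577 = 754620.
Difference = 754620/1001 frames (≈ 753.8661); B is ahead of A.

754620/1001 frames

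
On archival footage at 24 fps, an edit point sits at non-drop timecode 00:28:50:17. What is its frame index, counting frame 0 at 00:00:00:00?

Total seconds to the label: (0 × 3600 + 28 × 60 + 50) = 1730.
Frame index = 1730 × 24 + 17 = 41537.

frame 41537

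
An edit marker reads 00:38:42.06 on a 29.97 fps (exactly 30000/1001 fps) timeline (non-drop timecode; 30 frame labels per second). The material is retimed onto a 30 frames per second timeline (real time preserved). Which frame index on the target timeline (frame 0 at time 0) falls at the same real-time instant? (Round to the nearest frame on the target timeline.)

frame 69736

Source frame index: (0×3600 + 38×60 + 42) × 30 + 6 = 69666.
Real time: 69666 / (30000/1001) = 11622611/5000 s.
Target frame: (11622611/5000) × (30) = 34867833/500 ≈ 69735.666 → 69736.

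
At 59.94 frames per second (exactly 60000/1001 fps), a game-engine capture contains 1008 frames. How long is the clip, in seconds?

Running time = 1008 / (60000/1001) = 16.8168 s.

16.8168 seconds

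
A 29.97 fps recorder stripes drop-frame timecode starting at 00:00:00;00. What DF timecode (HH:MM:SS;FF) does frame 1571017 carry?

Ten DF minutes hold 17982 frames, so frame 1571017 lies in block 87 (frames 1564434–1582415) with 6583 frames into that block.
The block's first minute is 1800 frames and the rest 1798 each; 6583 frames reaches minute 3, so 87 × 18 + 3 × 2 = 1572 labels have been skipped so far.
Adding those back, label number 1571017 + 1572 = 1572589 at 30 labels/s is 52419 s + 19 f = 14 h 33 min 39 s frame 19, i.e. 14:33:39;19.

14:33:39;19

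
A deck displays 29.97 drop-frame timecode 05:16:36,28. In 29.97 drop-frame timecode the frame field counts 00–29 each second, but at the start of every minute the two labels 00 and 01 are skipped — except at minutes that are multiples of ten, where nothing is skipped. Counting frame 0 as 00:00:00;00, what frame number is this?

569338

Complete 10-minute blocks: 31, each 17982 frames → 557442.
Remaining 6 whole minutes in the current block: 1800 + 5 × 1798 = 10790 frames.
Within the current minute: 36 × 30 + 28 − 2 = 1106 (labels ;00/;01 skipped at this minute). Total = 557442 + 10790 + 1106 = 569338.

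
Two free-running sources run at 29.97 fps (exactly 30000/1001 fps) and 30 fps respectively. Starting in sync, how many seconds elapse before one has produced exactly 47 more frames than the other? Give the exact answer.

The gap grows by |30 − 30000/1001| = 30/1001 frames per second.
Time for a 47-frame gap: 47 ÷ (30/1001) = 47047/30 s.

47047/30 seconds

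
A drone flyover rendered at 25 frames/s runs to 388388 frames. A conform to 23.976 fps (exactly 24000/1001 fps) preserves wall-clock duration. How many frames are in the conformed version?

Target frames = source frames × (target rate / source rate) = 388388 × (24000/1001)/(25) = 388388 × 960/1001 = 372480.

372480 frames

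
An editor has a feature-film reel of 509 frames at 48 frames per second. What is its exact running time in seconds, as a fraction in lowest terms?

509/48 seconds

Running time = 509 ÷ (48) = 509 × 1/48 = 509/48 s.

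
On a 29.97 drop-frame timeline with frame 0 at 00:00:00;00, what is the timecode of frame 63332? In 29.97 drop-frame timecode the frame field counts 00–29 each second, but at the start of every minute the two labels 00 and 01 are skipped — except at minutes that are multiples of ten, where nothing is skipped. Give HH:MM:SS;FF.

Ten DF minutes hold 17982 frames, so frame 63332 lies in block 3 (frames 53946–71927) with 9386 frames into that block.
The block's first minute is 1800 frames and the rest 1798 each; 9386 frames reaches minute 5, so 3 × 18 + 5 × 2 = 64 labels have been skipped so far.
Adding those back, label number 63332 + 64 = 63396 at 30 labels/s is 2113 s + 6 f = 0 h 35 min 13 s frame 6, i.e. 00:35:13;06.

00:35:13;06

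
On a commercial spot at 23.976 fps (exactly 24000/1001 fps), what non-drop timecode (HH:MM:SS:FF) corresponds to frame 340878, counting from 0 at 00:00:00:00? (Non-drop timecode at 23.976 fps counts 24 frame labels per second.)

03:56:43:06

340878 ÷ 24 = 14203 full seconds, remainder 6 frames.
14203 s = 3 h 56 min 43 s.
Timecode: 03:56:43:06.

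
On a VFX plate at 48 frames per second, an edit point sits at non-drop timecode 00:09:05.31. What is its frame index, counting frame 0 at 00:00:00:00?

Total seconds to the label: (0 × 3600 + 9 × 60 + 5) = 545.
Frame index = 545 × 48 + 31 = 26191.

frame 26191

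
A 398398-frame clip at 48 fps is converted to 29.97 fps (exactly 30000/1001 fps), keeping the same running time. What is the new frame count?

Target frames = source frames × (target rate / source rate) = 398398 × (30000/1001)/(48) = 398398 × 625/1001 = 248750.

248750 frames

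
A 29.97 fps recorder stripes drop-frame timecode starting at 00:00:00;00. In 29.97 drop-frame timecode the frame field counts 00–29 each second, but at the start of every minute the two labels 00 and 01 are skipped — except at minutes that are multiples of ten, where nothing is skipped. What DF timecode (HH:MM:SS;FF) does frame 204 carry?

Each 10-minute DF block holds 10 × 60 × 30 − 9 × 2 = 17982 frames. 204 ÷ 17982 → 0 full blocks, remainder 204.
Within the partial block the first minute is 1800 frames and each further minute 1798, so 0 further minute boundaries passed. Total skipped labels = 18 × 0 + 2 × 0 = 0.
Non-drop label index = 204 + 0 = 204; at 30 labels/s that is 00:00:06:24, i.e. DF 00:00:06;24.

00:00:06;24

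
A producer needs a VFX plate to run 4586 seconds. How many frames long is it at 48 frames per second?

220128 frames

Frames = 4586 × 48 = 220128.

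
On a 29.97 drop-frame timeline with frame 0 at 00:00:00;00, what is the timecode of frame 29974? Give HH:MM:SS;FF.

00:16:40;04

Each 10-minute DF block holds 10 × 60 × 30 − 9 × 2 = 17982 frames. 29974 ÷ 17982 → 1 full block, remainder 11992.
Within the partial block the first minute is 1800 frames and each further minute 1798, so 6 further minute boundaries passed. Total skipped labels = 18 × 1 + 2 × 6 = 30.
Non-drop label index = 29974 + 30 = 30004; at 30 labels/s that is 00:16:40:04, i.e. DF 00:16:40;04.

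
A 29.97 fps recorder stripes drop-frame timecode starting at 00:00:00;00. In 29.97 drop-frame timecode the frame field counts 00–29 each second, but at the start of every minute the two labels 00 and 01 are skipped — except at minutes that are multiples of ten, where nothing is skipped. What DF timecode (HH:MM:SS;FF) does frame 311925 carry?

Each 10-minute DF block holds 10 × 60 × 30 − 9 × 2 = 17982 frames. 311925 ÷ 17982 → 17 full blocks, remainder 6231.
Within the partial block the first minute is 1800 frames and each further minute 1798, so 3 further minute boundaries passed. Total skipped labels = 18 × 17 + 2 × 3 = 312.
Non-drop label index = 311925 + 312 = 312237; at 30 labels/s that is 02:53:27:27, i.e. DF 02:53:27;27.

02:53:27;27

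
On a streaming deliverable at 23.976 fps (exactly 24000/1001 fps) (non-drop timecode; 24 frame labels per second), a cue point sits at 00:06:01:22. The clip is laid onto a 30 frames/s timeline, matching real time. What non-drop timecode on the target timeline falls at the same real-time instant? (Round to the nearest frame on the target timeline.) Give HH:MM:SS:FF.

00:06:02:08

Source frame index: (0×3600 + 6×60 + 1) × 24 + 22 = 8686.
Real time: 8686 / (24000/1001) = 4347343/12000 s.
Target frame: (4347343/12000) × (30) = 4347343/400 ≈ 10868.358 → 10868.
At 30 labels/s: frame 10868 → 00:06:02:08.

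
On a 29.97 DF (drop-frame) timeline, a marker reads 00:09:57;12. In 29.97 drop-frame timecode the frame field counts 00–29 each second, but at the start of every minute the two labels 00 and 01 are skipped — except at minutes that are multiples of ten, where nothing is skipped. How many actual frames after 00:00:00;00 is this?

17904

Complete 10-minute blocks: 0, each 17982 frames → 0.
Remaining 9 whole minutes in the current block: 1800 + 8 × 1798 = 16184 frames.
Within the current minute: 57 × 30 + 12 − 2 = 1720 (labels ;00/;01 skipped at this minute). Total = 0 + 16184 + 1720 = 17904.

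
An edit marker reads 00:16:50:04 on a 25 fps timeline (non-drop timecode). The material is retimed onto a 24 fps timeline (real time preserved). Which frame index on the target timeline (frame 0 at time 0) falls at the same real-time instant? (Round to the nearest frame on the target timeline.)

Source frame index: (0×3600 + 16×60 + 50) × 25 + 4 = 25254.
Real time: 25254 / (25) = 25254/25 s.
Target frame: (25254/25) × (24) = 606096/25 ≈ 24243.840 → 24244.

frame 24244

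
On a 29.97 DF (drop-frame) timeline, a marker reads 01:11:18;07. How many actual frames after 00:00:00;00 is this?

As if non-drop at 30 labels/s: (1 × 3600 + 11 × 60 + 18) × 30 + 7 = 128347.
Minute boundaries passed: 71; those not divisible by 10: 71 − 7 = 64; dropped labels = 2 × 64 = 128.
Actual frame index = 128347 − 128 = 128219.

128219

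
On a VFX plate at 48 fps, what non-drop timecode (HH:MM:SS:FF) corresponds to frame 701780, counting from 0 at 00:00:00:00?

04:03:40:20

701780 ÷ 48 = 14620 full seconds, remainder 20 frames.
14620 s = 4 h 3 min 40 s.
Timecode: 04:03:40:20.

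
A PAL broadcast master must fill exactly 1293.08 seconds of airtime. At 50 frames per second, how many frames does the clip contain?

Frames = 1293.08 × 50 = 64654.

64654 frames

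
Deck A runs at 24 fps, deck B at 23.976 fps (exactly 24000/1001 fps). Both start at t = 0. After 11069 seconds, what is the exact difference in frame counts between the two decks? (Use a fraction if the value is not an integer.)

A emits 24 × 11069 = 265656 frames; B emits 24000/1001 × 11069 = 265656000/1001.
Difference = 265656/1001 frames (≈ 265.3906); B is behind A.

265656/1001 frames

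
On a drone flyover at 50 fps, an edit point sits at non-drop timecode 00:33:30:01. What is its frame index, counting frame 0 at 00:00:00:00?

100501

Total seconds to the label: (0 × 3600 + 33 × 60 + 30) = 2010.
Frame index = 2010 × 50 + 1 = 100501.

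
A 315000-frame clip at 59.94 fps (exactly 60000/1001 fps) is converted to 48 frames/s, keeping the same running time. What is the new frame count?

Target frames = source frames × (target rate / source rate) = 315000 × (48)/(60000/1001) = 315000 × 1001/1250 = 252252.

252252 frames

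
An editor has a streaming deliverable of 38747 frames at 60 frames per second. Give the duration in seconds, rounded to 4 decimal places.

Running time = 38747 × 1/60 = 38747/60 s ≈ 645.7833 s.

645.7833 seconds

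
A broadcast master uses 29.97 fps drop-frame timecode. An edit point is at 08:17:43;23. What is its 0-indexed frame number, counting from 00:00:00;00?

As if non-drop at 30 labels/s: (8 × 3600 + 17 × 60 + 43) × 30 + 23 = 895913.
Minute boundaries passed: 497; those not divisible by 10: 497 − 49 = 448; dropped labels = 2 × 448 = 896.
Actual frame index = 895913 − 896 = 895017.

895017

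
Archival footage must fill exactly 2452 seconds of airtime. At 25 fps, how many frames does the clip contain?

61300 frames

Frames = 2452 × 25 = 61300.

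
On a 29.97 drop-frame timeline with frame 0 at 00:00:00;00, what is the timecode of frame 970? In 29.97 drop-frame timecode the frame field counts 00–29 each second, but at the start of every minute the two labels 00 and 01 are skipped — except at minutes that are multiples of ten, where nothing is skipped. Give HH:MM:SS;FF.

00:00:32;10

Each 10-minute DF block holds 10 × 60 × 30 − 9 × 2 = 17982 frames. 970 ÷ 17982 → 0 full blocks, remainder 970.
Within the partial block the first minute is 1800 frames and each further minute 1798, so 0 further minute boundaries passed. Total skipped labels = 18 × 0 + 2 × 0 = 0.
Non-drop label index = 970 + 0 = 970; at 30 labels/s that is 00:00:32:10, i.e. DF 00:00:32;10.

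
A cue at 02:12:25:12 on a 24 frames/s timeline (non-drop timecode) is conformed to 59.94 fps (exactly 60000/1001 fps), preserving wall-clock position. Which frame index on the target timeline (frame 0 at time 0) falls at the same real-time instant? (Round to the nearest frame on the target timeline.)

frame 476254

Source frame index: (2×3600 + 12×60 + 25) × 24 + 12 = 190692.
Real time: 190692 / (24) = 15891/2 s.
Target frame: (15891/2) × (60000/1001) = 476730000/1001 ≈ 476253.746 → 476254.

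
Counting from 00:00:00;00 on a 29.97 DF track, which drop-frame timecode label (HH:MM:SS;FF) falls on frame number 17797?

00:09:53;25

Ten DF minutes hold 17982 frames, so frame 17797 lies in block 0 (frames 0–17981) with 17797 frames into that block.
The block's first minute is 1800 frames and the rest 1798 each; 17797 frames reaches minute 9, so 0 × 18 + 9 × 2 = 18 labels have been skipped so far.
Adding those back, label number 17797 + 18 = 17815 at 30 labels/s is 593 s + 25 f = 0 h 9 min 53 s frame 25, i.e. 00:09:53;25.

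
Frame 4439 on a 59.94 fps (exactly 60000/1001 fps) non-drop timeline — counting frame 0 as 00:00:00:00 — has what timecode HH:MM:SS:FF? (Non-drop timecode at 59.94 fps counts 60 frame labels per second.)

00:01:13:59

4439 ÷ 60 = 73 full seconds, remainder 59 frames.
73 s = 0 h 1 min 13 s.
Timecode: 00:01:13:59.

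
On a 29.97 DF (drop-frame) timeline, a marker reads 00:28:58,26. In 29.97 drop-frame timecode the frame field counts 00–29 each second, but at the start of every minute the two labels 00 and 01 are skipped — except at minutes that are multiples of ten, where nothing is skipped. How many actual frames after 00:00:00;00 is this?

As if non-drop at 30 labels/s: (0 × 3600 + 28 × 60 + 58) × 30 + 26 = 52166.
Minute boundaries passed: 28; those not divisible by 10: 28 − 2 = 26; dropped labels = 2 × 26 = 52.
Actual frame index = 52166 − 52 = 52114.

52114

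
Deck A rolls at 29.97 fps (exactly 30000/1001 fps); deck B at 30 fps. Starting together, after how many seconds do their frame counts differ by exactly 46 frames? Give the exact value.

23023/15 seconds

The gap grows by |30 − 30000/1001| = 30/1001 frames per second.
Time for a 46-frame gap: 46 ÷ (30/1001) = 23023/15 s.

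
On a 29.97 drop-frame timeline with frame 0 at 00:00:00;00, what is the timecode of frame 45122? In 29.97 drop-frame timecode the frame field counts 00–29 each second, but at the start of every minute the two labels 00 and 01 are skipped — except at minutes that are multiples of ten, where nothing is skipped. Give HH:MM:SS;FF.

00:25:05;18

Ten DF minutes hold 17982 frames, so frame 45122 lies in block 2 (frames 35964–53945) with 9158 frames into that block.
The block's first minute is 1800 frames and the rest 1798 each; 9158 frames reaches minute 5, so 2 × 18 + 5 × 2 = 46 labels have been skipped so far.
Adding those back, label number 45122 + 46 = 45168 at 30 labels/s is 1505 s + 18 f = 0 h 25 min 5 s frame 18, i.e. 00:25:05;18.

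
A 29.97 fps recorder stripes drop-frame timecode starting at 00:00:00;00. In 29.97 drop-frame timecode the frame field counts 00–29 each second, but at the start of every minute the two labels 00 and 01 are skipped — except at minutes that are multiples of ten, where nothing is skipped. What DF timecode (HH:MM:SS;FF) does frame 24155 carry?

00:13:25;29

Each 10-minute DF block holds 10 × 60 × 30 − 9 × 2 = 17982 frames. 24155 ÷ 17982 → 1 full block, remainder 6173.
Within the partial block the first minute is 1800 frames and each further minute 1798, so 3 further minute boundaries passed. Total skipped labels = 18 × 1 + 2 × 3 = 24.
Non-drop label index = 24155 + 24 = 24179; at 30 labels/s that is 00:13:25:29, i.e. DF 00:13:25;29.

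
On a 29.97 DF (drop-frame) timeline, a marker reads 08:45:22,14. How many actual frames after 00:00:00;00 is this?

Complete 10-minute blocks: 52, each 17982 frames → 935064.
Remaining 5 whole minutes in the current block: 1800 + 4 × 1798 = 8992 frames.
Within the current minute: 22 × 30 + 14 − 2 = 672 (labels ;00/;01 skipped at this minute). Total = 935064 + 8992 + 672 = 944728.

944728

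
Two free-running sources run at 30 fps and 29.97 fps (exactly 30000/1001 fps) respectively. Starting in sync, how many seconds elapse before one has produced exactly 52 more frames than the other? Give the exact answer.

26026/15 seconds

The gap grows by |30000/1001 − 30| = 30/1001 frames per second.
Time for a 52-frame gap: 52 ÷ (30/1001) = 26026/15 s.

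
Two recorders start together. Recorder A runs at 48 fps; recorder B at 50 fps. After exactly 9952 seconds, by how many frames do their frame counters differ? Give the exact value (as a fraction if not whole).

19904 frames

A emits 48 × 9952 = 477696 frames; B emits 50 × 9952 = 497600.
Difference = 19904 frames; B is ahead of A.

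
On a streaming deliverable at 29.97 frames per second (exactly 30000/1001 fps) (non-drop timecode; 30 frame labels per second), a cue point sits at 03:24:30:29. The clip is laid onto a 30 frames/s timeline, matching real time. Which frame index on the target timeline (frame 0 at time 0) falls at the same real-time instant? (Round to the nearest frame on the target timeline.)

Source frame index: (3×3600 + 24×60 + 30) × 30 + 29 = 368129.
Real time: 368129 / (30000/1001) = 368497129/30000 s.
Target frame: (368497129/30000) × (30) = 368497129/1000 ≈ 368497.129 → 368497.

frame 368497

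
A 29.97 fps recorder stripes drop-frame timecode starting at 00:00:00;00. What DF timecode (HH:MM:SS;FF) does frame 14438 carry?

Ten DF minutes hold 17982 frames, so frame 14438 lies in block 0 (frames 0–17981) with 14438 frames into that block.
The block's first minute is 1800 frames and the rest 1798 each; 14438 frames reaches minute 8, so 0 × 18 + 8 × 2 = 16 labels have been skipped so far.
Adding those back, label number 14438 + 16 = 14454 at 30 labels/s is 481 s + 24 f = 0 h 8 min 1 s frame 24, i.e. 00:08:01;24.

00:08:01;24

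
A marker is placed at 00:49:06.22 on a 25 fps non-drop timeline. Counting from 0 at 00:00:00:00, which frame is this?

Total seconds to the label: (0 × 3600 + 49 × 60 + 6) = 2946.
Frame index = 2946 × 25 + 22 = 73672.

frame 73672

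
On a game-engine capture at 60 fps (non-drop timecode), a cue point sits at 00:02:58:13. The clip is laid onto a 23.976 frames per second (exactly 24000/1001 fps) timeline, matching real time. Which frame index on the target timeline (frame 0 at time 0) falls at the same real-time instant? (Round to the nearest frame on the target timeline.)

Source frame index: (0×3600 + 2×60 + 58) × 60 + 13 = 10693.
Real time: 10693 / (60) = 10693/60 s.
Target frame: (10693/60) × (24000/1001) = 4277200/1001 ≈ 4272.927 → 4273.

frame 4273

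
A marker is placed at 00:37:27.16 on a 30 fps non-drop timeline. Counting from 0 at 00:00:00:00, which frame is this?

frame 67426

Total seconds to the label: (0 × 3600 + 37 × 60 + 27) = 2247.
Frame index = 2247 × 30 + 16 = 67426.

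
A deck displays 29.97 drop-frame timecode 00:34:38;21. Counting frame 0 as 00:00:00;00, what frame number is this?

62299

As if non-drop at 30 labels/s: (0 × 3600 + 34 × 60 + 38) × 30 + 21 = 62361.
Minute boundaries passed: 34; those not divisible by 10: 34 − 3 = 31; dropped labels = 2 × 31 = 62.
Actual frame index = 62361 − 62 = 62299.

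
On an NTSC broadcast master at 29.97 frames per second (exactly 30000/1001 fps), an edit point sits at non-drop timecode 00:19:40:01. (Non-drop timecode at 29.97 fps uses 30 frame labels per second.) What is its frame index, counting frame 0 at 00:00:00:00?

frame 35401

Total seconds to the label: (0 × 3600 + 19 × 60 + 40) = 1180.
Frame index = 1180 × 30 + 1 = 35401.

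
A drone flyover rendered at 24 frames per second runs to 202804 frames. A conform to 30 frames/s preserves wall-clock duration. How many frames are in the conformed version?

Target frames = source frames × (target rate / source rate) = 202804 × (30)/(24) = 202804 × 5/4 = 253505.

253505 frames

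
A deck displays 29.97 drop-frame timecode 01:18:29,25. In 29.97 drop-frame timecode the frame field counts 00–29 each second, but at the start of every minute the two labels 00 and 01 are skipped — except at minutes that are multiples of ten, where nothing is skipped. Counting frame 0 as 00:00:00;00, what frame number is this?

141153

Complete 10-minute blocks: 7, each 17982 frames → 125874.
Remaining 8 whole minutes in the current block: 1800 + 7 × 1798 = 14386 frames.
Within the current minute: 29 × 30 + 25 − 2 = 893 (labels ;00/;01 skipped at this minute). Total = 125874 + 14386 + 893 = 141153.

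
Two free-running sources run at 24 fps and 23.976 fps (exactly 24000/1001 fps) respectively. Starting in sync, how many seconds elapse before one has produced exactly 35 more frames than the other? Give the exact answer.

The gap grows by |24000/1001 − 24| = 24/1001 frames per second.
Time for a 35-frame gap: 35 ÷ (24/1001) = 35035/24 s.

35035/24 seconds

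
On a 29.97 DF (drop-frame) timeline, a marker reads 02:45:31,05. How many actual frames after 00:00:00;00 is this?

297637

As if non-drop at 30 labels/s: (2 × 3600 + 45 × 60 + 31) × 30 + 5 = 297935.
Minute boundaries passed: 165; those not divisible by 10: 165 − 16 = 149; dropped labels = 2 × 149 = 298.
Actual frame index = 297935 − 298 = 297637.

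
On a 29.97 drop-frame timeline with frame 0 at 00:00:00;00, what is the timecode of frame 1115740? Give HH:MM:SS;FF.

10:20:28;16

Ten DF minutes hold 17982 frames, so frame 1115740 lies in block 62 (frames 1114884–1132865) with 856 frames into that block.
The block's first minute is 1800 frames and the rest 1798 each; 856 frames reaches minute 0, so 62 × 18 + 0 × 2 = 1116 labels have been skipped so far.
Adding those back, label number 1115740 + 1116 = 1116856 at 30 labels/s is 37228 s + 16 f = 10 h 20 min 28 s frame 16, i.e. 10:20:28;16.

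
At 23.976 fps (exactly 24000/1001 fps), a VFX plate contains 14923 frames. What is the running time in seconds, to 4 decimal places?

Running time = 14923 × 1001/24000 = 14937923/24000 s ≈ 622.4135 s.

622.4135 seconds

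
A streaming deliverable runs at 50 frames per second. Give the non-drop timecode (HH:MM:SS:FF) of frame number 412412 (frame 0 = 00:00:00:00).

412412 ÷ 50 = 8248 full seconds, remainder 12 frames.
8248 s = 2 h 17 min 28 s.
Timecode: 02:17:28:12.

02:17:28:12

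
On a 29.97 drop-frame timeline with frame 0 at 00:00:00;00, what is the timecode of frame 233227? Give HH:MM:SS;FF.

02:09:42;01

Ten DF minutes hold 17982 frames, so frame 233227 lies in block 12 (frames 215784–233765) with 17443 frames into that block.
The block's first minute is 1800 frames and the rest 1798 each; 17443 frames reaches minute 9, so 12 × 18 + 9 × 2 = 234 labels have been skipped so far.
Adding those back, label number 233227 + 234 = 233461 at 30 labels/s is 7782 s + 1 f = 2 h 9 min 42 s frame 1, i.e. 02:09:42;01.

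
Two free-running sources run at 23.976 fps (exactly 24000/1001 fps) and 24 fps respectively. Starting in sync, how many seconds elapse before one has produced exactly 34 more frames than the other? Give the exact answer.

17017/12 seconds

The gap grows by |24 − 24000/1001| = 24/1001 frames per second.
Time for a 34-frame gap: 34 ÷ (24/1001) = 17017/12 s.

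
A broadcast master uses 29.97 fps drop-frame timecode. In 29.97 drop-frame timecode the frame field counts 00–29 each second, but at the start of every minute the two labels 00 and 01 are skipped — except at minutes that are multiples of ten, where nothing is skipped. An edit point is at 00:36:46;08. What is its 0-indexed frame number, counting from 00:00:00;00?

66122

As if non-drop at 30 labels/s: (0 × 3600 + 36 × 60 + 46) × 30 + 8 = 66188.
Minute boundaries passed: 36; those not divisible by 10: 36 − 3 = 33; dropped labels = 2 × 33 = 66.
Actual frame index = 66188 − 66 = 66122.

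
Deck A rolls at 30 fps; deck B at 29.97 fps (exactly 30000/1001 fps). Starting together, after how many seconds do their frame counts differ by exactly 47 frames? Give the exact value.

The gap grows by |30000/1001 − 30| = 30/1001 frames per second.
Time for a 47-frame gap: 47 ÷ (30/1001) = 47047/30 s.

47047/30 seconds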